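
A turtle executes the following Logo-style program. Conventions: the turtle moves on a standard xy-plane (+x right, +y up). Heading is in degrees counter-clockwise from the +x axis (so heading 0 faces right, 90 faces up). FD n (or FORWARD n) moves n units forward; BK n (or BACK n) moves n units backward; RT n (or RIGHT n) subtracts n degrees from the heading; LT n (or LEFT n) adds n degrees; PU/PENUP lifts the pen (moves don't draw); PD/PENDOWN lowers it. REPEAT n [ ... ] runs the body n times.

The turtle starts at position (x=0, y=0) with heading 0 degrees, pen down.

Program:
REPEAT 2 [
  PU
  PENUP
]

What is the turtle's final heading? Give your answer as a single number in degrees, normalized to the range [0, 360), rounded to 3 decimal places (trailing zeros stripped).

Executing turtle program step by step:
Start: pos=(0,0), heading=0, pen down
REPEAT 2 [
  -- iteration 1/2 --
  PU: pen up
  PU: pen up
  -- iteration 2/2 --
  PU: pen up
  PU: pen up
]
Final: pos=(0,0), heading=0, 0 segment(s) drawn

Answer: 0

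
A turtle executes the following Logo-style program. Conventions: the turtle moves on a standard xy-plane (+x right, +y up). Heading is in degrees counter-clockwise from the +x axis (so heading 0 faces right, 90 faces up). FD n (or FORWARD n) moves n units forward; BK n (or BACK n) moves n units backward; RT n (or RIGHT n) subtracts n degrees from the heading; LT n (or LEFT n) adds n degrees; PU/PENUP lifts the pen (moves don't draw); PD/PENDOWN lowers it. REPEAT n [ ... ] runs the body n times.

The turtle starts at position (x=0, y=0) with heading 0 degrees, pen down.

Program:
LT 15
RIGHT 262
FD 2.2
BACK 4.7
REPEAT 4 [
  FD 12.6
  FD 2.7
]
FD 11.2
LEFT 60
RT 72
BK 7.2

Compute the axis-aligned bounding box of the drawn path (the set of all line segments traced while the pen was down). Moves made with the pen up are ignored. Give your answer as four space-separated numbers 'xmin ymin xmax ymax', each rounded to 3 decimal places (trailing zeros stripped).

Executing turtle program step by step:
Start: pos=(0,0), heading=0, pen down
LT 15: heading 0 -> 15
RT 262: heading 15 -> 113
FD 2.2: (0,0) -> (-0.86,2.025) [heading=113, draw]
BK 4.7: (-0.86,2.025) -> (0.977,-2.301) [heading=113, draw]
REPEAT 4 [
  -- iteration 1/4 --
  FD 12.6: (0.977,-2.301) -> (-3.946,9.297) [heading=113, draw]
  FD 2.7: (-3.946,9.297) -> (-5.001,11.782) [heading=113, draw]
  -- iteration 2/4 --
  FD 12.6: (-5.001,11.782) -> (-9.925,23.381) [heading=113, draw]
  FD 2.7: (-9.925,23.381) -> (-10.98,25.866) [heading=113, draw]
  -- iteration 3/4 --
  FD 12.6: (-10.98,25.866) -> (-15.903,37.465) [heading=113, draw]
  FD 2.7: (-15.903,37.465) -> (-16.958,39.95) [heading=113, draw]
  -- iteration 4/4 --
  FD 12.6: (-16.958,39.95) -> (-21.881,51.548) [heading=113, draw]
  FD 2.7: (-21.881,51.548) -> (-22.936,54.034) [heading=113, draw]
]
FD 11.2: (-22.936,54.034) -> (-27.312,64.343) [heading=113, draw]
LT 60: heading 113 -> 173
RT 72: heading 173 -> 101
BK 7.2: (-27.312,64.343) -> (-25.938,57.276) [heading=101, draw]
Final: pos=(-25.938,57.276), heading=101, 12 segment(s) drawn

Segment endpoints: x in {-27.312, -25.938, -22.936, -21.881, -16.958, -15.903, -10.98, -9.925, -5.001, -3.946, -0.86, 0, 0.977}, y in {-2.301, 0, 2.025, 9.297, 11.782, 23.381, 25.866, 37.465, 39.95, 51.548, 54.034, 57.276, 64.343}
xmin=-27.312, ymin=-2.301, xmax=0.977, ymax=64.343

Answer: -27.312 -2.301 0.977 64.343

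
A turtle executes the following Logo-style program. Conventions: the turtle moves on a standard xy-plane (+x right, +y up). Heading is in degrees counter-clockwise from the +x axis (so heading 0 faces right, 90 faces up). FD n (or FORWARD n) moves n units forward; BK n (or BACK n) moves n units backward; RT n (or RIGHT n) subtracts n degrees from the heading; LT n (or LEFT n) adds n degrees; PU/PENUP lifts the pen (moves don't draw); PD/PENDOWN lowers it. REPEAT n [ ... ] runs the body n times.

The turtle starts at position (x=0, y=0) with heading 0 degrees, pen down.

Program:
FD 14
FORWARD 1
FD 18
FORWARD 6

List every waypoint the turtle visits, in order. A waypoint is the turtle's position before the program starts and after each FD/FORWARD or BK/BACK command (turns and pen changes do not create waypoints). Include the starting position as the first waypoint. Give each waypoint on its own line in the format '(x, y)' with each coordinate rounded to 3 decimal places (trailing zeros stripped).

Executing turtle program step by step:
Start: pos=(0,0), heading=0, pen down
FD 14: (0,0) -> (14,0) [heading=0, draw]
FD 1: (14,0) -> (15,0) [heading=0, draw]
FD 18: (15,0) -> (33,0) [heading=0, draw]
FD 6: (33,0) -> (39,0) [heading=0, draw]
Final: pos=(39,0), heading=0, 4 segment(s) drawn
Waypoints (5 total):
(0, 0)
(14, 0)
(15, 0)
(33, 0)
(39, 0)

Answer: (0, 0)
(14, 0)
(15, 0)
(33, 0)
(39, 0)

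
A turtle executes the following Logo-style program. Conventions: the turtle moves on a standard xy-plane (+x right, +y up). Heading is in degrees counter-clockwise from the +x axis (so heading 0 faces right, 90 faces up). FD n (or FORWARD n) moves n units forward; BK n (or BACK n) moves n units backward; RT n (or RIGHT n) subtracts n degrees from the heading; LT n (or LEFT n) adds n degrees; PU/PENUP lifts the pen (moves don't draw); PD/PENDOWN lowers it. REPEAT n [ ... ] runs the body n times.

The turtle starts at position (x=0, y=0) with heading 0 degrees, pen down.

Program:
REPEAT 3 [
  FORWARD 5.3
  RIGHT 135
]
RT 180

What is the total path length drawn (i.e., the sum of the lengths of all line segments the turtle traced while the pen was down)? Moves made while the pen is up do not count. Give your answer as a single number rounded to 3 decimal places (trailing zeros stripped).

Answer: 15.9

Derivation:
Executing turtle program step by step:
Start: pos=(0,0), heading=0, pen down
REPEAT 3 [
  -- iteration 1/3 --
  FD 5.3: (0,0) -> (5.3,0) [heading=0, draw]
  RT 135: heading 0 -> 225
  -- iteration 2/3 --
  FD 5.3: (5.3,0) -> (1.552,-3.748) [heading=225, draw]
  RT 135: heading 225 -> 90
  -- iteration 3/3 --
  FD 5.3: (1.552,-3.748) -> (1.552,1.552) [heading=90, draw]
  RT 135: heading 90 -> 315
]
RT 180: heading 315 -> 135
Final: pos=(1.552,1.552), heading=135, 3 segment(s) drawn

Segment lengths:
  seg 1: (0,0) -> (5.3,0), length = 5.3
  seg 2: (5.3,0) -> (1.552,-3.748), length = 5.3
  seg 3: (1.552,-3.748) -> (1.552,1.552), length = 5.3
Total = 15.9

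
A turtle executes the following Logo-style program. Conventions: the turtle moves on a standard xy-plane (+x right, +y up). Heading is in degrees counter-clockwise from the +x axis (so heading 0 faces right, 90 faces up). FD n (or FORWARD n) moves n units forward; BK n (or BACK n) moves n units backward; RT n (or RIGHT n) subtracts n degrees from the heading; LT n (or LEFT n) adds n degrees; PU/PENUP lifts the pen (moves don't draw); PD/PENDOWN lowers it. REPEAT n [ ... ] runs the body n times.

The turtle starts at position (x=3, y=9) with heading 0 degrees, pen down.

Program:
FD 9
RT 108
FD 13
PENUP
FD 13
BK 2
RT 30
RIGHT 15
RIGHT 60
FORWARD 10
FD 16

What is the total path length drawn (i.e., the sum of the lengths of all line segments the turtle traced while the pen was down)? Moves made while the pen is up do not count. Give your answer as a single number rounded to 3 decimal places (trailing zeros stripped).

Executing turtle program step by step:
Start: pos=(3,9), heading=0, pen down
FD 9: (3,9) -> (12,9) [heading=0, draw]
RT 108: heading 0 -> 252
FD 13: (12,9) -> (7.983,-3.364) [heading=252, draw]
PU: pen up
FD 13: (7.983,-3.364) -> (3.966,-15.727) [heading=252, move]
BK 2: (3.966,-15.727) -> (4.584,-13.825) [heading=252, move]
RT 30: heading 252 -> 222
RT 15: heading 222 -> 207
RT 60: heading 207 -> 147
FD 10: (4.584,-13.825) -> (-3.803,-8.379) [heading=147, move]
FD 16: (-3.803,-8.379) -> (-17.222,0.335) [heading=147, move]
Final: pos=(-17.222,0.335), heading=147, 2 segment(s) drawn

Segment lengths:
  seg 1: (3,9) -> (12,9), length = 9
  seg 2: (12,9) -> (7.983,-3.364), length = 13
Total = 22

Answer: 22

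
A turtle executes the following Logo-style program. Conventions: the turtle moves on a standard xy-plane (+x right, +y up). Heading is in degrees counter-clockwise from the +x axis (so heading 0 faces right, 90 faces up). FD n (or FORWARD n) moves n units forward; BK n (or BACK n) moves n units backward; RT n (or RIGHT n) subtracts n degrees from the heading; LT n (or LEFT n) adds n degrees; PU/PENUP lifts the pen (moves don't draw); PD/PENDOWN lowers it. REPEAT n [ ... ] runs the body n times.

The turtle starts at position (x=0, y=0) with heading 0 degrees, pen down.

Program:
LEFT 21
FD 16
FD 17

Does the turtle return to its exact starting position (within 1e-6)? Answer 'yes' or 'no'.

Executing turtle program step by step:
Start: pos=(0,0), heading=0, pen down
LT 21: heading 0 -> 21
FD 16: (0,0) -> (14.937,5.734) [heading=21, draw]
FD 17: (14.937,5.734) -> (30.808,11.826) [heading=21, draw]
Final: pos=(30.808,11.826), heading=21, 2 segment(s) drawn

Start position: (0, 0)
Final position: (30.808, 11.826)
Distance = 33; >= 1e-6 -> NOT closed

Answer: no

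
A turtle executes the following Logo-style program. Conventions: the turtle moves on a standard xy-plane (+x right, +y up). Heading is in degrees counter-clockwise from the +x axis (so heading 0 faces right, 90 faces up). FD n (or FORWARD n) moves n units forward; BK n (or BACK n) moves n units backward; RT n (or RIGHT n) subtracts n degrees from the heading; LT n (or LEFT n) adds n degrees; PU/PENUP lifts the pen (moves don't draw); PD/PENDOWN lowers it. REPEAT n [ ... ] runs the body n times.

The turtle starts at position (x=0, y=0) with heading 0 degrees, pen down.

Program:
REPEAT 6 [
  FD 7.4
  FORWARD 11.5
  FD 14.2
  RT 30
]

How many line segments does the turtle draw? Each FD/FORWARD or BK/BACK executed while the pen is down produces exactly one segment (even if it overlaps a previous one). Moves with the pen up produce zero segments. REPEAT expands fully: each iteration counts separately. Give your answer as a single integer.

Executing turtle program step by step:
Start: pos=(0,0), heading=0, pen down
REPEAT 6 [
  -- iteration 1/6 --
  FD 7.4: (0,0) -> (7.4,0) [heading=0, draw]
  FD 11.5: (7.4,0) -> (18.9,0) [heading=0, draw]
  FD 14.2: (18.9,0) -> (33.1,0) [heading=0, draw]
  RT 30: heading 0 -> 330
  -- iteration 2/6 --
  FD 7.4: (33.1,0) -> (39.509,-3.7) [heading=330, draw]
  FD 11.5: (39.509,-3.7) -> (49.468,-9.45) [heading=330, draw]
  FD 14.2: (49.468,-9.45) -> (61.765,-16.55) [heading=330, draw]
  RT 30: heading 330 -> 300
  -- iteration 3/6 --
  FD 7.4: (61.765,-16.55) -> (65.465,-22.959) [heading=300, draw]
  FD 11.5: (65.465,-22.959) -> (71.215,-32.918) [heading=300, draw]
  FD 14.2: (71.215,-32.918) -> (78.315,-45.215) [heading=300, draw]
  RT 30: heading 300 -> 270
  -- iteration 4/6 --
  FD 7.4: (78.315,-45.215) -> (78.315,-52.615) [heading=270, draw]
  FD 11.5: (78.315,-52.615) -> (78.315,-64.115) [heading=270, draw]
  FD 14.2: (78.315,-64.115) -> (78.315,-78.315) [heading=270, draw]
  RT 30: heading 270 -> 240
  -- iteration 5/6 --
  FD 7.4: (78.315,-78.315) -> (74.615,-84.724) [heading=240, draw]
  FD 11.5: (74.615,-84.724) -> (68.865,-94.683) [heading=240, draw]
  FD 14.2: (68.865,-94.683) -> (61.765,-106.981) [heading=240, draw]
  RT 30: heading 240 -> 210
  -- iteration 6/6 --
  FD 7.4: (61.765,-106.981) -> (55.357,-110.681) [heading=210, draw]
  FD 11.5: (55.357,-110.681) -> (45.398,-116.431) [heading=210, draw]
  FD 14.2: (45.398,-116.431) -> (33.1,-123.531) [heading=210, draw]
  RT 30: heading 210 -> 180
]
Final: pos=(33.1,-123.531), heading=180, 18 segment(s) drawn
Segments drawn: 18

Answer: 18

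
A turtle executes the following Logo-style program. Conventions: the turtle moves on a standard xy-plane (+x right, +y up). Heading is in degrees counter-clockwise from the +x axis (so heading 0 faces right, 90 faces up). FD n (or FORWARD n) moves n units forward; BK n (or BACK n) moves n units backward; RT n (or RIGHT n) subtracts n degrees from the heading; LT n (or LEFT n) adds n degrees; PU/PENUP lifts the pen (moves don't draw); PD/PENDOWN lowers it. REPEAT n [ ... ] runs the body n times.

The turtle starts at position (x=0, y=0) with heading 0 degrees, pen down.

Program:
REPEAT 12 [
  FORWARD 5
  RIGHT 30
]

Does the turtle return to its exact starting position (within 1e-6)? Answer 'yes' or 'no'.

Executing turtle program step by step:
Start: pos=(0,0), heading=0, pen down
REPEAT 12 [
  -- iteration 1/12 --
  FD 5: (0,0) -> (5,0) [heading=0, draw]
  RT 30: heading 0 -> 330
  -- iteration 2/12 --
  FD 5: (5,0) -> (9.33,-2.5) [heading=330, draw]
  RT 30: heading 330 -> 300
  -- iteration 3/12 --
  FD 5: (9.33,-2.5) -> (11.83,-6.83) [heading=300, draw]
  RT 30: heading 300 -> 270
  -- iteration 4/12 --
  FD 5: (11.83,-6.83) -> (11.83,-11.83) [heading=270, draw]
  RT 30: heading 270 -> 240
  -- iteration 5/12 --
  FD 5: (11.83,-11.83) -> (9.33,-16.16) [heading=240, draw]
  RT 30: heading 240 -> 210
  -- iteration 6/12 --
  FD 5: (9.33,-16.16) -> (5,-18.66) [heading=210, draw]
  RT 30: heading 210 -> 180
  -- iteration 7/12 --
  FD 5: (5,-18.66) -> (0,-18.66) [heading=180, draw]
  RT 30: heading 180 -> 150
  -- iteration 8/12 --
  FD 5: (0,-18.66) -> (-4.33,-16.16) [heading=150, draw]
  RT 30: heading 150 -> 120
  -- iteration 9/12 --
  FD 5: (-4.33,-16.16) -> (-6.83,-11.83) [heading=120, draw]
  RT 30: heading 120 -> 90
  -- iteration 10/12 --
  FD 5: (-6.83,-11.83) -> (-6.83,-6.83) [heading=90, draw]
  RT 30: heading 90 -> 60
  -- iteration 11/12 --
  FD 5: (-6.83,-6.83) -> (-4.33,-2.5) [heading=60, draw]
  RT 30: heading 60 -> 30
  -- iteration 12/12 --
  FD 5: (-4.33,-2.5) -> (0,0) [heading=30, draw]
  RT 30: heading 30 -> 0
]
Final: pos=(0,0), heading=0, 12 segment(s) drawn

Start position: (0, 0)
Final position: (0, 0)
Distance = 0; < 1e-6 -> CLOSED

Answer: yes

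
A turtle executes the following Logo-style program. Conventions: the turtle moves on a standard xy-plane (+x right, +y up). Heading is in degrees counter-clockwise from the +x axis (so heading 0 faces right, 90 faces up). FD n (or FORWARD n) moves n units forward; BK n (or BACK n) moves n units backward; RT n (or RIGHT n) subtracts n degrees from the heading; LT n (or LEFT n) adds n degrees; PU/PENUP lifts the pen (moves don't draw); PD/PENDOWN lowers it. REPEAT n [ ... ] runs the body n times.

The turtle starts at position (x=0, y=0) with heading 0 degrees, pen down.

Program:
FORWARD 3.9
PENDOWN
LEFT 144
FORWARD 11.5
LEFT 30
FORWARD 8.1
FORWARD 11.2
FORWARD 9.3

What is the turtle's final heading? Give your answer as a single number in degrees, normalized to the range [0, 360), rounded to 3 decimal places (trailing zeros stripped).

Answer: 174

Derivation:
Executing turtle program step by step:
Start: pos=(0,0), heading=0, pen down
FD 3.9: (0,0) -> (3.9,0) [heading=0, draw]
PD: pen down
LT 144: heading 0 -> 144
FD 11.5: (3.9,0) -> (-5.404,6.76) [heading=144, draw]
LT 30: heading 144 -> 174
FD 8.1: (-5.404,6.76) -> (-13.459,7.606) [heading=174, draw]
FD 11.2: (-13.459,7.606) -> (-24.598,8.777) [heading=174, draw]
FD 9.3: (-24.598,8.777) -> (-33.847,9.749) [heading=174, draw]
Final: pos=(-33.847,9.749), heading=174, 5 segment(s) drawn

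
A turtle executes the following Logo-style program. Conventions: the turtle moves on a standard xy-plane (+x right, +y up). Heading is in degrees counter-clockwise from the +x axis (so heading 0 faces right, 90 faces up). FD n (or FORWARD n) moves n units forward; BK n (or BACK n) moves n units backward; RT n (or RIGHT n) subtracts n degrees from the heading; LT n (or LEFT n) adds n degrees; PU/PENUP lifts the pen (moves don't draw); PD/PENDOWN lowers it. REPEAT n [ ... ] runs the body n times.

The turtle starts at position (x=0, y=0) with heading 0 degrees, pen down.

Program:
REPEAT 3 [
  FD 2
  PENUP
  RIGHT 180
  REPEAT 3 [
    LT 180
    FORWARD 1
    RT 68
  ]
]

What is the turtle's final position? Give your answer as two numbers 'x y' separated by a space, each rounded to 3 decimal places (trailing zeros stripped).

Answer: 1.518 -0.466

Derivation:
Executing turtle program step by step:
Start: pos=(0,0), heading=0, pen down
REPEAT 3 [
  -- iteration 1/3 --
  FD 2: (0,0) -> (2,0) [heading=0, draw]
  PU: pen up
  RT 180: heading 0 -> 180
  REPEAT 3 [
    -- iteration 1/3 --
    LT 180: heading 180 -> 0
    FD 1: (2,0) -> (3,0) [heading=0, move]
    RT 68: heading 0 -> 292
    -- iteration 2/3 --
    LT 180: heading 292 -> 112
    FD 1: (3,0) -> (2.625,0.927) [heading=112, move]
    RT 68: heading 112 -> 44
    -- iteration 3/3 --
    LT 180: heading 44 -> 224
    FD 1: (2.625,0.927) -> (1.906,0.233) [heading=224, move]
    RT 68: heading 224 -> 156
  ]
  -- iteration 2/3 --
  FD 2: (1.906,0.233) -> (0.079,1.046) [heading=156, move]
  PU: pen up
  RT 180: heading 156 -> 336
  REPEAT 3 [
    -- iteration 1/3 --
    LT 180: heading 336 -> 156
    FD 1: (0.079,1.046) -> (-0.835,1.453) [heading=156, move]
    RT 68: heading 156 -> 88
    -- iteration 2/3 --
    LT 180: heading 88 -> 268
    FD 1: (-0.835,1.453) -> (-0.869,0.453) [heading=268, move]
    RT 68: heading 268 -> 200
    -- iteration 3/3 --
    LT 180: heading 200 -> 20
    FD 1: (-0.869,0.453) -> (0.07,0.795) [heading=20, move]
    RT 68: heading 20 -> 312
  ]
  -- iteration 3/3 --
  FD 2: (0.07,0.795) -> (1.408,-0.691) [heading=312, move]
  PU: pen up
  RT 180: heading 312 -> 132
  REPEAT 3 [
    -- iteration 1/3 --
    LT 180: heading 132 -> 312
    FD 1: (1.408,-0.691) -> (2.078,-1.434) [heading=312, move]
    RT 68: heading 312 -> 244
    -- iteration 2/3 --
    LT 180: heading 244 -> 64
    FD 1: (2.078,-1.434) -> (2.516,-0.535) [heading=64, move]
    RT 68: heading 64 -> 356
    -- iteration 3/3 --
    LT 180: heading 356 -> 176
    FD 1: (2.516,-0.535) -> (1.518,-0.466) [heading=176, move]
    RT 68: heading 176 -> 108
  ]
]
Final: pos=(1.518,-0.466), heading=108, 1 segment(s) drawn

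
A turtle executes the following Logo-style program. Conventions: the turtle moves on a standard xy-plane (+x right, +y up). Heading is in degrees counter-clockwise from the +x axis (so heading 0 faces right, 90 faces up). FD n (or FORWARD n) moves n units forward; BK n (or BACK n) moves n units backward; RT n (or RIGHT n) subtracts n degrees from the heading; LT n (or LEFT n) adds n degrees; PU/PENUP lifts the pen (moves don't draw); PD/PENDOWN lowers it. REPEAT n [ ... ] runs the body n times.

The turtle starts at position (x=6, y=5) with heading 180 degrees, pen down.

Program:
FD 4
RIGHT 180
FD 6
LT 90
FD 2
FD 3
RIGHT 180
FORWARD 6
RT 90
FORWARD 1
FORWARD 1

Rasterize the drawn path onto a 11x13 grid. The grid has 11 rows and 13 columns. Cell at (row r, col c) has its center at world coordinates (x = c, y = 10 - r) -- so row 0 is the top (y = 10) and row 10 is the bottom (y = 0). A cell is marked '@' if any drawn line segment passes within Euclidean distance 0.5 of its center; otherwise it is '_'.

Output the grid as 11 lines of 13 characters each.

Answer: ________@____
________@____
________@____
________@____
________@____
__@@@@@@@____
______@@@____
_____________
_____________
_____________
_____________

Derivation:
Segment 0: (6,5) -> (2,5)
Segment 1: (2,5) -> (8,5)
Segment 2: (8,5) -> (8,7)
Segment 3: (8,7) -> (8,10)
Segment 4: (8,10) -> (8,4)
Segment 5: (8,4) -> (7,4)
Segment 6: (7,4) -> (6,4)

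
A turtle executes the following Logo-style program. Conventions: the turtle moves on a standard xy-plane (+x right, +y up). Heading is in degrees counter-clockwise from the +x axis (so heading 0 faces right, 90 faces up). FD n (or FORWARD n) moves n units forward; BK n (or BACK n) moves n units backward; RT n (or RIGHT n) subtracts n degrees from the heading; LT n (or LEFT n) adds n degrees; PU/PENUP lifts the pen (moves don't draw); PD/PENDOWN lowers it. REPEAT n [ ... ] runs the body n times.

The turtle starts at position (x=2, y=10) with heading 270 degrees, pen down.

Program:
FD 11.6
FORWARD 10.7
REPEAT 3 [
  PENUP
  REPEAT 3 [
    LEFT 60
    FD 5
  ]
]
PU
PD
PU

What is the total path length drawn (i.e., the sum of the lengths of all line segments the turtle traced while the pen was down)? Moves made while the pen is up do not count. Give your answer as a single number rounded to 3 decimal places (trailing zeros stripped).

Answer: 22.3

Derivation:
Executing turtle program step by step:
Start: pos=(2,10), heading=270, pen down
FD 11.6: (2,10) -> (2,-1.6) [heading=270, draw]
FD 10.7: (2,-1.6) -> (2,-12.3) [heading=270, draw]
REPEAT 3 [
  -- iteration 1/3 --
  PU: pen up
  REPEAT 3 [
    -- iteration 1/3 --
    LT 60: heading 270 -> 330
    FD 5: (2,-12.3) -> (6.33,-14.8) [heading=330, move]
    -- iteration 2/3 --
    LT 60: heading 330 -> 30
    FD 5: (6.33,-14.8) -> (10.66,-12.3) [heading=30, move]
    -- iteration 3/3 --
    LT 60: heading 30 -> 90
    FD 5: (10.66,-12.3) -> (10.66,-7.3) [heading=90, move]
  ]
  -- iteration 2/3 --
  PU: pen up
  REPEAT 3 [
    -- iteration 1/3 --
    LT 60: heading 90 -> 150
    FD 5: (10.66,-7.3) -> (6.33,-4.8) [heading=150, move]
    -- iteration 2/3 --
    LT 60: heading 150 -> 210
    FD 5: (6.33,-4.8) -> (2,-7.3) [heading=210, move]
    -- iteration 3/3 --
    LT 60: heading 210 -> 270
    FD 5: (2,-7.3) -> (2,-12.3) [heading=270, move]
  ]
  -- iteration 3/3 --
  PU: pen up
  REPEAT 3 [
    -- iteration 1/3 --
    LT 60: heading 270 -> 330
    FD 5: (2,-12.3) -> (6.33,-14.8) [heading=330, move]
    -- iteration 2/3 --
    LT 60: heading 330 -> 30
    FD 5: (6.33,-14.8) -> (10.66,-12.3) [heading=30, move]
    -- iteration 3/3 --
    LT 60: heading 30 -> 90
    FD 5: (10.66,-12.3) -> (10.66,-7.3) [heading=90, move]
  ]
]
PU: pen up
PD: pen down
PU: pen up
Final: pos=(10.66,-7.3), heading=90, 2 segment(s) drawn

Segment lengths:
  seg 1: (2,10) -> (2,-1.6), length = 11.6
  seg 2: (2,-1.6) -> (2,-12.3), length = 10.7
Total = 22.3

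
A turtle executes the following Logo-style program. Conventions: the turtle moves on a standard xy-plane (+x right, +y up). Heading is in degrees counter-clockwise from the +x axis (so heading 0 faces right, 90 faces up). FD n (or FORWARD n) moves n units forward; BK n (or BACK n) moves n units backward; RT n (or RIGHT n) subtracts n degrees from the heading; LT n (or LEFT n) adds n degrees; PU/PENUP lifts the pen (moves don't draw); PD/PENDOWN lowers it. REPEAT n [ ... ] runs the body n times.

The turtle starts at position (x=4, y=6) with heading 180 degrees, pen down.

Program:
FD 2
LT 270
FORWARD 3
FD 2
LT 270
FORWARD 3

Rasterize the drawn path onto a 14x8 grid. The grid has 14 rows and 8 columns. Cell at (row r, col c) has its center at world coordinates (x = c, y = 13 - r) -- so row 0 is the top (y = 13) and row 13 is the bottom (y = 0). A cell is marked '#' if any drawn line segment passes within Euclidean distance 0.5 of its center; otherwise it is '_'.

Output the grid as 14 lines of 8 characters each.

Segment 0: (4,6) -> (2,6)
Segment 1: (2,6) -> (2,9)
Segment 2: (2,9) -> (2,11)
Segment 3: (2,11) -> (5,11)

Answer: ________
________
__####__
__#_____
__#_____
__#_____
__#_____
__###___
________
________
________
________
________
________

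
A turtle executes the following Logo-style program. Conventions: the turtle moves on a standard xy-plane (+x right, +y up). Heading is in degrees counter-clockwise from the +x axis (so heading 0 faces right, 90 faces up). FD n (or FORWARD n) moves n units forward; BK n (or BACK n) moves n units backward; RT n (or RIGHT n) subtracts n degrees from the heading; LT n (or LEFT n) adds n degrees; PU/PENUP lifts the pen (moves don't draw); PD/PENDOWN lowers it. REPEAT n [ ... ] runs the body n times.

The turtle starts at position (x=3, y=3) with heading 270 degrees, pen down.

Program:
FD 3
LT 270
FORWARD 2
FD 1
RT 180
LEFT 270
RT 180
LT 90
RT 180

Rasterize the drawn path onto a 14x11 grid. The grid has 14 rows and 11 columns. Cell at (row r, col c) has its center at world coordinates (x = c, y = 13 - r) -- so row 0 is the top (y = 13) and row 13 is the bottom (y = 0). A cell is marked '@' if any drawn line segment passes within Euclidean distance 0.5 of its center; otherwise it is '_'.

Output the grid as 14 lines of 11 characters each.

Segment 0: (3,3) -> (3,0)
Segment 1: (3,0) -> (1,0)
Segment 2: (1,0) -> (-0,0)

Answer: ___________
___________
___________
___________
___________
___________
___________
___________
___________
___________
___@_______
___@_______
___@_______
@@@@_______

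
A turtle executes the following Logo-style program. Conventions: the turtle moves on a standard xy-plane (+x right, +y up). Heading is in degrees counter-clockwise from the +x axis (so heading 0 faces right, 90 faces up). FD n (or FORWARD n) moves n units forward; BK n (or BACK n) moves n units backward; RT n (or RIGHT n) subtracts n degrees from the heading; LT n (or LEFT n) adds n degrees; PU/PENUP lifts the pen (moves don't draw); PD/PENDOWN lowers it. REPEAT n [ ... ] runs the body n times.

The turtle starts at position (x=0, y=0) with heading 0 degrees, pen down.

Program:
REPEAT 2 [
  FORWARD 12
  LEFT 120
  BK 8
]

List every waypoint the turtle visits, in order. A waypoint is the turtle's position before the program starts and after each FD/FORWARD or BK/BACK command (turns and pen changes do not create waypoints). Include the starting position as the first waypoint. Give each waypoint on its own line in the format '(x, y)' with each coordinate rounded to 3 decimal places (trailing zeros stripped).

Answer: (0, 0)
(12, 0)
(16, -6.928)
(10, 3.464)
(14, 10.392)

Derivation:
Executing turtle program step by step:
Start: pos=(0,0), heading=0, pen down
REPEAT 2 [
  -- iteration 1/2 --
  FD 12: (0,0) -> (12,0) [heading=0, draw]
  LT 120: heading 0 -> 120
  BK 8: (12,0) -> (16,-6.928) [heading=120, draw]
  -- iteration 2/2 --
  FD 12: (16,-6.928) -> (10,3.464) [heading=120, draw]
  LT 120: heading 120 -> 240
  BK 8: (10,3.464) -> (14,10.392) [heading=240, draw]
]
Final: pos=(14,10.392), heading=240, 4 segment(s) drawn
Waypoints (5 total):
(0, 0)
(12, 0)
(16, -6.928)
(10, 3.464)
(14, 10.392)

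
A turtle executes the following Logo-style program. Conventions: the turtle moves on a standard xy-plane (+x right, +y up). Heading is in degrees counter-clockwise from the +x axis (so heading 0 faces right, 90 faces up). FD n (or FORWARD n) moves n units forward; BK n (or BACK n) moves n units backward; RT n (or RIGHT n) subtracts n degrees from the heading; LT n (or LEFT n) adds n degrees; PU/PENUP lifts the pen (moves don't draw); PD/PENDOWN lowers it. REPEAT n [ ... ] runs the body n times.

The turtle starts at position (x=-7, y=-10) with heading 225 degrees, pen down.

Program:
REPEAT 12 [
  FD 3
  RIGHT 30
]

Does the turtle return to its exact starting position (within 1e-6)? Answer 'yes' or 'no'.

Executing turtle program step by step:
Start: pos=(-7,-10), heading=225, pen down
REPEAT 12 [
  -- iteration 1/12 --
  FD 3: (-7,-10) -> (-9.121,-12.121) [heading=225, draw]
  RT 30: heading 225 -> 195
  -- iteration 2/12 --
  FD 3: (-9.121,-12.121) -> (-12.019,-12.898) [heading=195, draw]
  RT 30: heading 195 -> 165
  -- iteration 3/12 --
  FD 3: (-12.019,-12.898) -> (-14.917,-12.121) [heading=165, draw]
  RT 30: heading 165 -> 135
  -- iteration 4/12 --
  FD 3: (-14.917,-12.121) -> (-17.038,-10) [heading=135, draw]
  RT 30: heading 135 -> 105
  -- iteration 5/12 --
  FD 3: (-17.038,-10) -> (-17.815,-7.102) [heading=105, draw]
  RT 30: heading 105 -> 75
  -- iteration 6/12 --
  FD 3: (-17.815,-7.102) -> (-17.038,-4.204) [heading=75, draw]
  RT 30: heading 75 -> 45
  -- iteration 7/12 --
  FD 3: (-17.038,-4.204) -> (-14.917,-2.083) [heading=45, draw]
  RT 30: heading 45 -> 15
  -- iteration 8/12 --
  FD 3: (-14.917,-2.083) -> (-12.019,-1.307) [heading=15, draw]
  RT 30: heading 15 -> 345
  -- iteration 9/12 --
  FD 3: (-12.019,-1.307) -> (-9.121,-2.083) [heading=345, draw]
  RT 30: heading 345 -> 315
  -- iteration 10/12 --
  FD 3: (-9.121,-2.083) -> (-7,-4.204) [heading=315, draw]
  RT 30: heading 315 -> 285
  -- iteration 11/12 --
  FD 3: (-7,-4.204) -> (-6.224,-7.102) [heading=285, draw]
  RT 30: heading 285 -> 255
  -- iteration 12/12 --
  FD 3: (-6.224,-7.102) -> (-7,-10) [heading=255, draw]
  RT 30: heading 255 -> 225
]
Final: pos=(-7,-10), heading=225, 12 segment(s) drawn

Start position: (-7, -10)
Final position: (-7, -10)
Distance = 0; < 1e-6 -> CLOSED

Answer: yes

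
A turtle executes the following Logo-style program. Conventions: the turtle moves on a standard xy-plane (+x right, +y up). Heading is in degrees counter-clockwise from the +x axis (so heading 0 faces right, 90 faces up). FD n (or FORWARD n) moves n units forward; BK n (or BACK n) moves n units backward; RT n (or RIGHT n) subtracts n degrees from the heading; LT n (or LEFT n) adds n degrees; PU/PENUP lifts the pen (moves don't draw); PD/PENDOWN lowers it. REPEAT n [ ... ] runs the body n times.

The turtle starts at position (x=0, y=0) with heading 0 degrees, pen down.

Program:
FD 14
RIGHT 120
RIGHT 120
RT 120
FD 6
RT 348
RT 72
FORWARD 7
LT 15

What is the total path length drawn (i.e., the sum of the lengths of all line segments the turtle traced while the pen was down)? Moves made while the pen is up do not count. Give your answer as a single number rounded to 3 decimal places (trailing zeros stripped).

Executing turtle program step by step:
Start: pos=(0,0), heading=0, pen down
FD 14: (0,0) -> (14,0) [heading=0, draw]
RT 120: heading 0 -> 240
RT 120: heading 240 -> 120
RT 120: heading 120 -> 0
FD 6: (14,0) -> (20,0) [heading=0, draw]
RT 348: heading 0 -> 12
RT 72: heading 12 -> 300
FD 7: (20,0) -> (23.5,-6.062) [heading=300, draw]
LT 15: heading 300 -> 315
Final: pos=(23.5,-6.062), heading=315, 3 segment(s) drawn

Segment lengths:
  seg 1: (0,0) -> (14,0), length = 14
  seg 2: (14,0) -> (20,0), length = 6
  seg 3: (20,0) -> (23.5,-6.062), length = 7
Total = 27

Answer: 27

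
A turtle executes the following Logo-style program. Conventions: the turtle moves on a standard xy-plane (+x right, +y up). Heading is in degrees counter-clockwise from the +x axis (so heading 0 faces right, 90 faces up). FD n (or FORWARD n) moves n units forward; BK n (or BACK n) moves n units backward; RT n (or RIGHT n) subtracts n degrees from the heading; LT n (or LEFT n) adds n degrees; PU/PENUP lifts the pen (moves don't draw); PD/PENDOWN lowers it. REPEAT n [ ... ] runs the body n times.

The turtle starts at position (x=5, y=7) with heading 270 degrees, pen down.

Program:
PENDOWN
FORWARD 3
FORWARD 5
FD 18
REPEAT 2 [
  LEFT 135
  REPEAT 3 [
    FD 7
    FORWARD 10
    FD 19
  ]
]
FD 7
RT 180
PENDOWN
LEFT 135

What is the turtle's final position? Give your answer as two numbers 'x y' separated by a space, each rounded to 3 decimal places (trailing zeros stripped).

Answer: -33.632 57.368

Derivation:
Executing turtle program step by step:
Start: pos=(5,7), heading=270, pen down
PD: pen down
FD 3: (5,7) -> (5,4) [heading=270, draw]
FD 5: (5,4) -> (5,-1) [heading=270, draw]
FD 18: (5,-1) -> (5,-19) [heading=270, draw]
REPEAT 2 [
  -- iteration 1/2 --
  LT 135: heading 270 -> 45
  REPEAT 3 [
    -- iteration 1/3 --
    FD 7: (5,-19) -> (9.95,-14.05) [heading=45, draw]
    FD 10: (9.95,-14.05) -> (17.021,-6.979) [heading=45, draw]
    FD 19: (17.021,-6.979) -> (30.456,6.456) [heading=45, draw]
    -- iteration 2/3 --
    FD 7: (30.456,6.456) -> (35.406,11.406) [heading=45, draw]
    FD 10: (35.406,11.406) -> (42.477,18.477) [heading=45, draw]
    FD 19: (42.477,18.477) -> (55.912,31.912) [heading=45, draw]
    -- iteration 3/3 --
    FD 7: (55.912,31.912) -> (60.861,36.861) [heading=45, draw]
    FD 10: (60.861,36.861) -> (67.933,43.933) [heading=45, draw]
    FD 19: (67.933,43.933) -> (81.368,57.368) [heading=45, draw]
  ]
  -- iteration 2/2 --
  LT 135: heading 45 -> 180
  REPEAT 3 [
    -- iteration 1/3 --
    FD 7: (81.368,57.368) -> (74.368,57.368) [heading=180, draw]
    FD 10: (74.368,57.368) -> (64.368,57.368) [heading=180, draw]
    FD 19: (64.368,57.368) -> (45.368,57.368) [heading=180, draw]
    -- iteration 2/3 --
    FD 7: (45.368,57.368) -> (38.368,57.368) [heading=180, draw]
    FD 10: (38.368,57.368) -> (28.368,57.368) [heading=180, draw]
    FD 19: (28.368,57.368) -> (9.368,57.368) [heading=180, draw]
    -- iteration 3/3 --
    FD 7: (9.368,57.368) -> (2.368,57.368) [heading=180, draw]
    FD 10: (2.368,57.368) -> (-7.632,57.368) [heading=180, draw]
    FD 19: (-7.632,57.368) -> (-26.632,57.368) [heading=180, draw]
  ]
]
FD 7: (-26.632,57.368) -> (-33.632,57.368) [heading=180, draw]
RT 180: heading 180 -> 0
PD: pen down
LT 135: heading 0 -> 135
Final: pos=(-33.632,57.368), heading=135, 22 segment(s) drawn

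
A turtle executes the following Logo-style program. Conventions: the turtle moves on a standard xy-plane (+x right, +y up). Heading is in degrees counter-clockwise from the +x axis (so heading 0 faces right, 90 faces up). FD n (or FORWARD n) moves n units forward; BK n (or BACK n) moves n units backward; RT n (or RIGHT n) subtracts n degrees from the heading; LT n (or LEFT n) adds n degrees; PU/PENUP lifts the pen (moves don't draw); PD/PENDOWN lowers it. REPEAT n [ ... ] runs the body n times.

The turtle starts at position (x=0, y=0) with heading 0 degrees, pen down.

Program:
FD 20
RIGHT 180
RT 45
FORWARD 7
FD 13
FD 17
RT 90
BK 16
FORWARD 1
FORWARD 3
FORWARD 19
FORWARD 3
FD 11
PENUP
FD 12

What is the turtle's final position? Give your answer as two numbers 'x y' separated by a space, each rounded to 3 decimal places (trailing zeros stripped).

Executing turtle program step by step:
Start: pos=(0,0), heading=0, pen down
FD 20: (0,0) -> (20,0) [heading=0, draw]
RT 180: heading 0 -> 180
RT 45: heading 180 -> 135
FD 7: (20,0) -> (15.05,4.95) [heading=135, draw]
FD 13: (15.05,4.95) -> (5.858,14.142) [heading=135, draw]
FD 17: (5.858,14.142) -> (-6.163,26.163) [heading=135, draw]
RT 90: heading 135 -> 45
BK 16: (-6.163,26.163) -> (-17.477,14.849) [heading=45, draw]
FD 1: (-17.477,14.849) -> (-16.77,15.556) [heading=45, draw]
FD 3: (-16.77,15.556) -> (-14.648,17.678) [heading=45, draw]
FD 19: (-14.648,17.678) -> (-1.213,31.113) [heading=45, draw]
FD 3: (-1.213,31.113) -> (0.908,33.234) [heading=45, draw]
FD 11: (0.908,33.234) -> (8.686,41.012) [heading=45, draw]
PU: pen up
FD 12: (8.686,41.012) -> (17.172,49.497) [heading=45, move]
Final: pos=(17.172,49.497), heading=45, 10 segment(s) drawn

Answer: 17.172 49.497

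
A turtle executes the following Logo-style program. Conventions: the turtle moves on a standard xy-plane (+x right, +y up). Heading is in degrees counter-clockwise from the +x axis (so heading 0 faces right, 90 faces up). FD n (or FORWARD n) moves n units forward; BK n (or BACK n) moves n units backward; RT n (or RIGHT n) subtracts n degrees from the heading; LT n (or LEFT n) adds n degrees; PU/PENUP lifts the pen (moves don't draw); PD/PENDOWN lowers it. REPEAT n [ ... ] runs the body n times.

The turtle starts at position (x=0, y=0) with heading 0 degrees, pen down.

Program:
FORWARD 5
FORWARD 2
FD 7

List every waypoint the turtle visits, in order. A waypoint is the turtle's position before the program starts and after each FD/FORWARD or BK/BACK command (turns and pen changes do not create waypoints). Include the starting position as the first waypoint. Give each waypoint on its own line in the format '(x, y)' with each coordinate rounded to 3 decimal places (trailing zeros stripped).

Answer: (0, 0)
(5, 0)
(7, 0)
(14, 0)

Derivation:
Executing turtle program step by step:
Start: pos=(0,0), heading=0, pen down
FD 5: (0,0) -> (5,0) [heading=0, draw]
FD 2: (5,0) -> (7,0) [heading=0, draw]
FD 7: (7,0) -> (14,0) [heading=0, draw]
Final: pos=(14,0), heading=0, 3 segment(s) drawn
Waypoints (4 total):
(0, 0)
(5, 0)
(7, 0)
(14, 0)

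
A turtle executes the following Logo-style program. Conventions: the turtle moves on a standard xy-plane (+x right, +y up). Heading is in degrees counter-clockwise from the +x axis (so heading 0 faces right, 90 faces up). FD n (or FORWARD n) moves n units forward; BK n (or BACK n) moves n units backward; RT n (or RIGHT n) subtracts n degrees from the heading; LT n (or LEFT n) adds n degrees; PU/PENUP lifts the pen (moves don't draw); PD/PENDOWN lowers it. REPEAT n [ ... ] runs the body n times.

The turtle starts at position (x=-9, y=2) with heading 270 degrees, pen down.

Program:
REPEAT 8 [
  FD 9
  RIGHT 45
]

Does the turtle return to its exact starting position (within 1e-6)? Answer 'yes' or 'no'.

Answer: yes

Derivation:
Executing turtle program step by step:
Start: pos=(-9,2), heading=270, pen down
REPEAT 8 [
  -- iteration 1/8 --
  FD 9: (-9,2) -> (-9,-7) [heading=270, draw]
  RT 45: heading 270 -> 225
  -- iteration 2/8 --
  FD 9: (-9,-7) -> (-15.364,-13.364) [heading=225, draw]
  RT 45: heading 225 -> 180
  -- iteration 3/8 --
  FD 9: (-15.364,-13.364) -> (-24.364,-13.364) [heading=180, draw]
  RT 45: heading 180 -> 135
  -- iteration 4/8 --
  FD 9: (-24.364,-13.364) -> (-30.728,-7) [heading=135, draw]
  RT 45: heading 135 -> 90
  -- iteration 5/8 --
  FD 9: (-30.728,-7) -> (-30.728,2) [heading=90, draw]
  RT 45: heading 90 -> 45
  -- iteration 6/8 --
  FD 9: (-30.728,2) -> (-24.364,8.364) [heading=45, draw]
  RT 45: heading 45 -> 0
  -- iteration 7/8 --
  FD 9: (-24.364,8.364) -> (-15.364,8.364) [heading=0, draw]
  RT 45: heading 0 -> 315
  -- iteration 8/8 --
  FD 9: (-15.364,8.364) -> (-9,2) [heading=315, draw]
  RT 45: heading 315 -> 270
]
Final: pos=(-9,2), heading=270, 8 segment(s) drawn

Start position: (-9, 2)
Final position: (-9, 2)
Distance = 0; < 1e-6 -> CLOSED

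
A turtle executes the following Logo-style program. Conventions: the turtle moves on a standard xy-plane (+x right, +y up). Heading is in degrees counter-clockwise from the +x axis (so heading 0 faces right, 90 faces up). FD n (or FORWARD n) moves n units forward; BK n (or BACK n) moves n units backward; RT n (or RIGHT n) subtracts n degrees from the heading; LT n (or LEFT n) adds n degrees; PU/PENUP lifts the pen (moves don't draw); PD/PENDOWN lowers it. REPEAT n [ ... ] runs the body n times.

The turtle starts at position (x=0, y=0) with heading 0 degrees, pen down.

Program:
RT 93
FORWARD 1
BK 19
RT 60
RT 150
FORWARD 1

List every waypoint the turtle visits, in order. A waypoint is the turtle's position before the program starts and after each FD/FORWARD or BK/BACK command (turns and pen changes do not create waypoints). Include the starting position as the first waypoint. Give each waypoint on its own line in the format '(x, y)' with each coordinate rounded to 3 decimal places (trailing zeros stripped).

Answer: (0, 0)
(-0.052, -0.999)
(0.942, 17.975)
(1.487, 18.814)

Derivation:
Executing turtle program step by step:
Start: pos=(0,0), heading=0, pen down
RT 93: heading 0 -> 267
FD 1: (0,0) -> (-0.052,-0.999) [heading=267, draw]
BK 19: (-0.052,-0.999) -> (0.942,17.975) [heading=267, draw]
RT 60: heading 267 -> 207
RT 150: heading 207 -> 57
FD 1: (0.942,17.975) -> (1.487,18.814) [heading=57, draw]
Final: pos=(1.487,18.814), heading=57, 3 segment(s) drawn
Waypoints (4 total):
(0, 0)
(-0.052, -0.999)
(0.942, 17.975)
(1.487, 18.814)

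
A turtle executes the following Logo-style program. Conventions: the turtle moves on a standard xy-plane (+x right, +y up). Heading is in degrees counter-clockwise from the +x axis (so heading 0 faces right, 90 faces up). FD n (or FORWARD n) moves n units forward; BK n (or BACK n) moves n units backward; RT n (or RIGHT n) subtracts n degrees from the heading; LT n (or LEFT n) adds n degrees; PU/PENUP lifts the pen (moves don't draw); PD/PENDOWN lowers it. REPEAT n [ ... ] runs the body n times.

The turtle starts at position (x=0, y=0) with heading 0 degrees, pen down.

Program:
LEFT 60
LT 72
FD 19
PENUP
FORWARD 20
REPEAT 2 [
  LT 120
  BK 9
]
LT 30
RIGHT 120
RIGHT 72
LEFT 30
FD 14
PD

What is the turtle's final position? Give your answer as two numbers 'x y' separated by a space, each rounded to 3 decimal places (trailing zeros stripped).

Answer: -39.118 23.547

Derivation:
Executing turtle program step by step:
Start: pos=(0,0), heading=0, pen down
LT 60: heading 0 -> 60
LT 72: heading 60 -> 132
FD 19: (0,0) -> (-12.713,14.12) [heading=132, draw]
PU: pen up
FD 20: (-12.713,14.12) -> (-26.096,28.983) [heading=132, move]
REPEAT 2 [
  -- iteration 1/2 --
  LT 120: heading 132 -> 252
  BK 9: (-26.096,28.983) -> (-23.315,37.542) [heading=252, move]
  -- iteration 2/2 --
  LT 120: heading 252 -> 12
  BK 9: (-23.315,37.542) -> (-32.118,35.671) [heading=12, move]
]
LT 30: heading 12 -> 42
RT 120: heading 42 -> 282
RT 72: heading 282 -> 210
LT 30: heading 210 -> 240
FD 14: (-32.118,35.671) -> (-39.118,23.547) [heading=240, move]
PD: pen down
Final: pos=(-39.118,23.547), heading=240, 1 segment(s) drawn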